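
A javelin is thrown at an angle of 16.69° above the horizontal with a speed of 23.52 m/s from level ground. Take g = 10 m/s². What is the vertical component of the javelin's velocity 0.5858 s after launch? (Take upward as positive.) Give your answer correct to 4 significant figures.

0.8968 m/s

Initial vertical component: v_y0 = 23.52 sin 16.69° = 6.7548 m/s.
v_y(t) = v_y0 − g t = 6.7548 − 10 × 0.5858 = 0.8968 m/s.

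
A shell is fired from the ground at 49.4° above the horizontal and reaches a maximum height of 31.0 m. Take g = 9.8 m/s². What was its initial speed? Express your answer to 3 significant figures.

32.5 m/s

At maximum height v_y = 0, so (v₀ sin θ)² = 2 g H.
v₀ sin 49.4° = √(2 × 9.8 × 31.0) = 24.65 m/s.
v₀ = 24.65 / sin 49.4° = 24.65 / 0.7593 = 32.5 m/s.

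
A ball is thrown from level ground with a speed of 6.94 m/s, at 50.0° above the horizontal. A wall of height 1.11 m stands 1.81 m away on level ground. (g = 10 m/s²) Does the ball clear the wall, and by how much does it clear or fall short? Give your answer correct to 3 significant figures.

v_x = 6.94 cos 50.0° = 4.461 m/s; v_y0 = 6.94 sin 50.0° = 5.316 m/s.
Time to reach the wall: t = 1.81 / 4.461 = 0.4057 s.
Height at that point: y = 5.316×0.4057 − 5.000×0.4057² = 1.334 m.
That is 1.334 − 1.11 = 0.224 m above the top of the wall, so the ball clears it.

Yes — it clears the wall by 0.224 m.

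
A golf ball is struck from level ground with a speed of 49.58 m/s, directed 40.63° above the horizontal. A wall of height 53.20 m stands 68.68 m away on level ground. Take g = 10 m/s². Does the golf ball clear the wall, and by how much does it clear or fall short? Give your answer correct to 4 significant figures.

No — it falls 10.93 m short of clearing the wall.

v_x = 49.58 cos 40.63° = 37.628 m/s; v_y0 = 49.58 sin 40.63° = 32.285 m/s.
Time to reach the wall: t = 68.68 / 37.628 = 1.8252 s.
Height at that point: y = 32.285×1.8252 − 5.000×1.8252² = 42.270 m.
That is 53.20 − 42.270 = 10.93 m below the top of the wall, so the golf ball does not clear it.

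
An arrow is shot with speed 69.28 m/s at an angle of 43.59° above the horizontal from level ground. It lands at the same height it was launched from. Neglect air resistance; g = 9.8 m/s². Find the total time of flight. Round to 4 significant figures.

9.749 s

Vertical component: v_y = 69.28 sin 43.59° = 47.768 m/s.
For a projectile landing at launch height, time of flight is t = 2 v_y / g = 2 × 47.768 / 9.8 = 9.749 s.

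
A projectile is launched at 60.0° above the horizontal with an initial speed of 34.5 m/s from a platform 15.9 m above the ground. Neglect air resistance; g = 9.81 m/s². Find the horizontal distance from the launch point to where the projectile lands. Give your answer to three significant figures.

Components: v_x = 34.5 cos 60.0° = 17.25 m/s, v_y = 34.5 sin 60.0° = 29.88 m/s.
Vertical: 0 = 15.9 + 29.88 t − ½(9.81) t² ⇒ 4.905 t² − 29.88 t − 15.9 = 0.
t = [29.88 + √(892.8 + 312.0)] / 9.810 = 6.584 s.
Horizontal: R = v_x · t = 17.25 × 6.584 = 114 m.

114 m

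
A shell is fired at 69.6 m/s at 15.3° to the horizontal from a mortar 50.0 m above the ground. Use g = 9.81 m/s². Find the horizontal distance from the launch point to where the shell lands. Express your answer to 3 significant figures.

374 m

Components: v_x = 69.6 cos 15.3° = 67.13 m/s, v_y = 69.6 sin 15.3° = 18.37 m/s.
Vertical: 0 = 50.0 + 18.37 t − ½(9.81) t² ⇒ 4.905 t² − 18.37 t − 50.0 = 0.
t = [18.37 + √(337.5 + 981.0)] / 9.810 = 5.574 s.
Horizontal: R = v_x · t = 67.13 × 5.574 = 374 m.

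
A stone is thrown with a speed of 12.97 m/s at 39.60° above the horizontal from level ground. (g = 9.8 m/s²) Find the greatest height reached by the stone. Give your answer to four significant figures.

Vertical component of launch velocity: v_y = 12.97 sin 39.60° = 8.2674 m/s.
At the highest point the vertical velocity is zero, so v_y² = 2 g h_max.
h_max = (8.2674)² / (2 × 9.8) = 68.350 / 19.60 = 3.487 m.

3.487 m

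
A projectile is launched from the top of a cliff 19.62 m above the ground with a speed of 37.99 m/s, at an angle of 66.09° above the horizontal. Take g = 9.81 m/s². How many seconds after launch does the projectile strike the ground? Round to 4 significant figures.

Vertical component: v_y = 37.99 sin 66.09° = 34.730 m/s.
Taking up as positive with launch at y = 19.62 m, landing at y = 0: 0 = 19.62 + 34.730 t − ½(9.81) t².
Solving 4.905 t² − 34.730 t − 19.62 = 0 gives t = [34.730 + √(34.730² + 4·4.905·19.62)] / 9.810 = 7.606 s.

7.606 s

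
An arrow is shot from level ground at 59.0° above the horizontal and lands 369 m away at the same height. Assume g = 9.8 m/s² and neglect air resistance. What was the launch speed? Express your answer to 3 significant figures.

On level ground, R = v₀² sin(2θ) / g, so v₀ = √(R g / sin 2θ).
sin(2 × 59.0°) = 0.8829.
v₀ = √(369 × 9.8 / 0.8829) = √4096 = 64.0 m/s.

64.0 m/s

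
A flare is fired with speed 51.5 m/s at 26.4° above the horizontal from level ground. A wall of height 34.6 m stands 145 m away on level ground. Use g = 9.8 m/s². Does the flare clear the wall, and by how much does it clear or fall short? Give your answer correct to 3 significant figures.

v_x = 51.5 cos 26.4° = 46.13 m/s; v_y0 = 51.5 sin 26.4° = 22.90 m/s.
Time to reach the wall: t = 145 / 46.13 = 3.143 s.
Height at that point: y = 22.90×3.143 − 4.900×3.143² = 23.57 m.
That is 34.6 − 23.57 = 11.0 m below the top of the wall, so the flare does not clear it.

No — it falls 11.0 m short of clearing the wall.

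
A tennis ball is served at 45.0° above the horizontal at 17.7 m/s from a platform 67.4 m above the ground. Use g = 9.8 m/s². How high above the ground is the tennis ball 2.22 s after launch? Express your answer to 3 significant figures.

v_y0 = 17.7 sin 45.0° = 12.52 m/s.
y(t) = 67.4 + v_y0 t − ½ g t² = 67.4 + 12.52×2.22 − ½×9.8×2.22² = 71.0 m.

71.0 m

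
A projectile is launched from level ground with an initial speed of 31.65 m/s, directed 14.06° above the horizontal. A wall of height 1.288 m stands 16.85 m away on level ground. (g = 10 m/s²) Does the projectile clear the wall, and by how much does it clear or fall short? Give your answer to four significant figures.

Yes — it clears the wall by 1.426 m.

v_x = 31.65 cos 14.06° = 30.702 m/s; v_y0 = 31.65 sin 14.06° = 7.6890 m/s.
Time to reach the wall: t = 16.85 / 30.702 = 0.54882 s.
Height at that point: y = 7.6890×0.54882 − 5.000×0.54882² = 2.7139 m.
That is 2.7139 − 1.288 = 1.426 m above the top of the wall, so the projectile clears it.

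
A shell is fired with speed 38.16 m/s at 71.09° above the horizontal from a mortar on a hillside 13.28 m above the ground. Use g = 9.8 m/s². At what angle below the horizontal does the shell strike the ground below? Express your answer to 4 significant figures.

72.63°

v_x = 38.16 cos 71.09° = 12.367 m/s.
At impact |v_y| = √(v_y0² + 2 g h) = √(36.100² + 2×9.8×13.28) = 39.541 m/s.
Angle below horizontal = arctan(|v_y| / v_x) = arctan(39.541 / 12.367) = 72.63°.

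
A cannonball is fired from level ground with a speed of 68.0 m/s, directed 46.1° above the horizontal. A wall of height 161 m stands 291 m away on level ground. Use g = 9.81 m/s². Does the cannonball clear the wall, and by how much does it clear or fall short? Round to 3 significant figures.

v_x = 68.0 cos 46.1° = 47.15 m/s; v_y0 = 68.0 sin 46.1° = 49.00 m/s.
Time to reach the wall: t = 291 / 47.15 = 6.172 s.
Height at that point: y = 49.00×6.172 − 4.905×6.172² = 115.6 m.
That is 161 − 115.6 = 45.4 m below the top of the wall, so the cannonball does not clear it.

No — it falls 45.4 m short of clearing the wall.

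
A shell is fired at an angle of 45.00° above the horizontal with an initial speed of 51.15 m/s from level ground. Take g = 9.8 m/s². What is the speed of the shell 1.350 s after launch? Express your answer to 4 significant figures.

v_x = 51.15 cos 45.00° = 36.169 m/s (constant).
v_y(t) = 51.15 sin 45.00° − g t = 36.169 − 9.8 × 1.350 = 22.939 m/s.
Speed = √(v_x² + v_y²) = √(1308.2 + 526.20) = 42.83 m/s.

42.83 m/s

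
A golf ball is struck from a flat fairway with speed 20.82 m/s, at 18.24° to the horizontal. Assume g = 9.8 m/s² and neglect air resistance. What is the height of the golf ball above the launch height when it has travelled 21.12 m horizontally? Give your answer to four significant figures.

1.370 m

v_x = 20.82 cos 18.24° = 19.774 m/s, v_y0 = 20.82 sin 18.24° = 6.5166 m/s.
Time to reach x = 21.12 m: t = x / v_x = 21.12 / 19.774 = 1.0681 s.
y = v_y0 t − ½ g t² = 6.5166×1.0681 − 4.900×1.0681² = 1.370 m.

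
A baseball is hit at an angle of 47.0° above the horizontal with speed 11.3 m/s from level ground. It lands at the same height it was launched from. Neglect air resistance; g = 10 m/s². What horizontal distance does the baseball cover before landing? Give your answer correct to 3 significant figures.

12.7 m

For level ground, R = v₀² sin(2θ) / g.
sin(2 × 47.0°) = sin 94.00° = 0.9976.
R = (11.3)² × 0.9976 / 10 = 12.7 m.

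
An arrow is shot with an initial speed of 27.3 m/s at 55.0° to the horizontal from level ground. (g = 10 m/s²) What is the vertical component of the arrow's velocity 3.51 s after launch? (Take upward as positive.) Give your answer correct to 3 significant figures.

-12.7 m/s

Initial vertical component: v_y0 = 27.3 sin 55.0° = 22.36 m/s.
v_y(t) = v_y0 − g t = 22.36 − 10 × 3.51 = -12.7 m/s.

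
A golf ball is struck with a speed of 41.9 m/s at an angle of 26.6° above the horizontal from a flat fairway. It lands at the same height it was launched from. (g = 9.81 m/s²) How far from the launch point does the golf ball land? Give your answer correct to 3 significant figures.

For level ground, R = v₀² sin(2θ) / g.
sin(2 × 26.6°) = sin 53.20° = 0.8007.
R = (41.9)² × 0.8007 / 9.81 = 143 m.

143 m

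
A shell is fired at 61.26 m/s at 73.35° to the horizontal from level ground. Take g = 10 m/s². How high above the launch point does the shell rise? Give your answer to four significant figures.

Vertical component of launch velocity: v_y = 61.26 sin 73.35° = 58.692 m/s.
At the highest point the vertical velocity is zero, so v_y² = 2 g h_max.
h_max = (58.692)² / (2 × 10) = 3444.8 / 20.00 = 172.2 m.

172.2 m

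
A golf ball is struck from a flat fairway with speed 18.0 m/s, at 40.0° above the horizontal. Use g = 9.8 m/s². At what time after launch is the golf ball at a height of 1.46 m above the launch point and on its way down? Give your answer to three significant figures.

2.23 s

v_y0 = 18.0 sin 40.0° = 11.57 m/s.
Set y = v_y0 t − ½ g t² = 1.46: 4.900 t² − 11.57 t + 1.46 = 0.
t = [11.57 ± √(133.9 − 28.62)] / 9.8 = (11.57 ± 10.26) / 9.8, giving t = 0.134 s or t = 2.23 s.
On the way down corresponds to the larger root: t = 2.23 s.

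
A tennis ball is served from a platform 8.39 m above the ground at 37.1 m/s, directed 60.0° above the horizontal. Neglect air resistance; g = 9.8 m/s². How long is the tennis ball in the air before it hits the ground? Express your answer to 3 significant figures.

6.81 s

Vertical component: v_y = 37.1 sin 60.0° = 32.13 m/s.
Taking up as positive with launch at y = 8.39 m, landing at y = 0: 0 = 8.39 + 32.13 t − ½(9.8) t².
Solving 4.900 t² − 32.13 t − 8.39 = 0 gives t = [32.13 + √(32.13² + 4·4.900·8.39)] / 9.800 = 6.81 s.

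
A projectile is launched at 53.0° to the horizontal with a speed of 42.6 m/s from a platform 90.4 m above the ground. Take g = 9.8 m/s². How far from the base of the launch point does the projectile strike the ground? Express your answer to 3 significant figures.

231 m

Components: v_x = 42.6 cos 53.0° = 25.64 m/s, v_y = 42.6 sin 53.0° = 34.02 m/s.
Vertical: 0 = 90.4 + 34.02 t − ½(9.8) t² ⇒ 4.900 t² − 34.02 t − 90.4 = 0.
t = [34.02 + √(1157 + 1772)] / 9.800 = 8.994 s.
Horizontal: R = v_x · t = 25.64 × 8.994 = 231 m.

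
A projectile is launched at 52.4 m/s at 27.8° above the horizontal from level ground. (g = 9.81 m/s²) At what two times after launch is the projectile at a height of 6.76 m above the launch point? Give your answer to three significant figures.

0.294 s and 4.69 s

v_y0 = 52.4 sin 27.8° = 24.44 m/s.
Set y = v_y0 t − ½ g t² = 6.76: 4.905 t² − 24.44 t + 6.76 = 0.
t = [24.44 ± √(597.3 − 132.6)] / 9.81 = (24.44 ± 21.56) / 9.81, giving t = 0.294 s or t = 4.69 s.
So the projectile is at 6.76 m at t = 0.294 s (rising) and t = 4.69 s (falling).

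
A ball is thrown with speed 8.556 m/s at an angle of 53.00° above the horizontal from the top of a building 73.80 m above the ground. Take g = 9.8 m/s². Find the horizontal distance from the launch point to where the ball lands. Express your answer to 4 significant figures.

Components: v_x = 8.556 cos 53.00° = 5.1491 m/s, v_y = 8.556 sin 53.00° = 6.8331 m/s.
Vertical: 0 = 73.80 + 6.8331 t − ½(9.8) t² ⇒ 4.900 t² − 6.8331 t − 73.80 = 0.
t = [6.8331 + √(46.691 + 1446.5)] / 9.800 = 4.6403 s.
Horizontal: R = v_x · t = 5.1491 × 4.6403 = 23.89 m.

23.89 m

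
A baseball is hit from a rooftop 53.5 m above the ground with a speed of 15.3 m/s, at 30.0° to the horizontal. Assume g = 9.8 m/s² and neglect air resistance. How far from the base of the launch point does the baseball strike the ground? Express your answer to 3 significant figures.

55.3 m

Components: v_x = 15.3 cos 30.0° = 13.25 m/s, v_y = 15.3 sin 30.0° = 7.650 m/s.
Vertical: 0 = 53.5 + 7.650 t − ½(9.8) t² ⇒ 4.900 t² − 7.650 t − 53.5 = 0.
t = [7.650 + √(58.52 + 1049)] / 9.800 = 4.176 s.
Horizontal: R = v_x · t = 13.25 × 4.176 = 55.3 m.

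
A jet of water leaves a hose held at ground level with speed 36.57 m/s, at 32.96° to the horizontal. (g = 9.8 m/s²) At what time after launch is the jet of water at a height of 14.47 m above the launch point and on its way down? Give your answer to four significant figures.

v_y0 = 36.57 sin 32.96° = 19.896 m/s.
Set y = v_y0 t − ½ g t² = 14.47: 4.900 t² − 19.896 t + 14.47 = 0.
t = [19.896 ± √(395.85 − 283.61)] / 9.8 = (19.896 ± 10.594) / 9.8, giving t = 0.9492 s or t = 3.111 s.
On the way down corresponds to the larger root: t = 3.111 s.

3.111 s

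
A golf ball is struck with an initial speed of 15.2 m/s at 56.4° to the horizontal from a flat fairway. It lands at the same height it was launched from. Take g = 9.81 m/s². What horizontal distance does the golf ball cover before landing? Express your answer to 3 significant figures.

For level ground, R = v₀² sin(2θ) / g.
sin(2 × 56.4°) = sin 112.8° = 0.9219.
R = (15.2)² × 0.9219 / 9.81 = 21.7 m.

21.7 m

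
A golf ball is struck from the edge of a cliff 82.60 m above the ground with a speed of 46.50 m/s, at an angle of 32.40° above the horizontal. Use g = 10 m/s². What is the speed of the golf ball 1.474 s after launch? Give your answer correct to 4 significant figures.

40.56 m/s

v_x = 46.50 cos 32.40° = 39.261 m/s (constant).
v_y(t) = 46.50 sin 32.40° − g t = 24.916 − 10 × 1.474 = 10.176 m/s.
Speed = √(v_x² + v_y²) = √(1541.4 + 103.55) = 40.56 m/s.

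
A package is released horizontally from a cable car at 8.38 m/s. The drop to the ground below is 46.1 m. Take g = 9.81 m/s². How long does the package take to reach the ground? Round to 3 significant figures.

3.07 s

The horizontal speed doesn't affect the fall. With v_y0 = 0, h = ½ g t².
t = √(2 × 46.1 / 9.81) = √9.399 = 3.07 s.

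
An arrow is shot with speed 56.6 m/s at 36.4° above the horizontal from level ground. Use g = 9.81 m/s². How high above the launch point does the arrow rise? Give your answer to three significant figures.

Vertical component of launch velocity: v_y = 56.6 sin 36.4° = 33.59 m/s.
At the highest point the vertical velocity is zero, so v_y² = 2 g h_max.
h_max = (33.59)² / (2 × 9.81) = 1128 / 19.62 = 57.5 m.

57.5 m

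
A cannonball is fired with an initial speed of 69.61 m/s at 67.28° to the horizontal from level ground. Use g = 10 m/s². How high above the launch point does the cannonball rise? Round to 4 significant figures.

Vertical component of launch velocity: v_y = 69.61 sin 67.28° = 64.208 m/s.
At the highest point the vertical velocity is zero, so v_y² = 2 g h_max.
h_max = (64.208)² / (2 × 10) = 4122.7 / 20.00 = 206.1 m.

206.1 m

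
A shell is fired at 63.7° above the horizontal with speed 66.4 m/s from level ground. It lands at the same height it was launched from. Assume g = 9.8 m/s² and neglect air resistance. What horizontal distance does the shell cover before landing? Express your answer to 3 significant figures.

357 m

For level ground, R = v₀² sin(2θ) / g.
sin(2 × 63.7°) = sin 127.4° = 0.7944.
R = (66.4)² × 0.7944 / 9.8 = 357 m.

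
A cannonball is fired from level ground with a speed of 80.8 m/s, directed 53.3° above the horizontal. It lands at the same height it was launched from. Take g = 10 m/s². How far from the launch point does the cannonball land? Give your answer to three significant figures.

Components: v_x = 80.8 cos 53.3° = 48.29 m/s, v_y = 80.8 sin 53.3° = 64.78 m/s.
Time of flight (same landing height): t = 2 v_y / g = 2 × 64.78 / 10 = 12.96 s.
Range: R = v_x · t = 48.29 × 12.96 = 626 m.

626 m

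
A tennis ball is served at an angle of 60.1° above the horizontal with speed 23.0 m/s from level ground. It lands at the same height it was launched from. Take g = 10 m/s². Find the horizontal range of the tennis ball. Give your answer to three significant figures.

45.7 m

For level ground, R = v₀² sin(2θ) / g.
sin(2 × 60.1°) = sin 120.2° = 0.8643.
R = (23.0)² × 0.8643 / 10 = 45.7 m.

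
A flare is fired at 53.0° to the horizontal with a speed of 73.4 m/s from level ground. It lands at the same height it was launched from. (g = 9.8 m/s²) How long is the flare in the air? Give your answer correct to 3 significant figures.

Vertical component: v_y = 73.4 sin 53.0° = 58.62 m/s.
For a projectile landing at launch height, time of flight is t = 2 v_y / g = 2 × 58.62 / 9.8 = 12.0 s.

12.0 s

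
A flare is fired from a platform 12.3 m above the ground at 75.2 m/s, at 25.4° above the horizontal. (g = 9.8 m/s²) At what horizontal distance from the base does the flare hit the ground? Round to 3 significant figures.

472 m

Components: v_x = 75.2 cos 25.4° = 67.93 m/s, v_y = 75.2 sin 25.4° = 32.26 m/s.
Vertical: 0 = 12.3 + 32.26 t − ½(9.8) t² ⇒ 4.900 t² − 32.26 t − 12.3 = 0.
t = [32.26 + √(1041 + 241.1)] / 9.800 = 6.946 s.
Horizontal: R = v_x · t = 67.93 × 6.946 = 472 m.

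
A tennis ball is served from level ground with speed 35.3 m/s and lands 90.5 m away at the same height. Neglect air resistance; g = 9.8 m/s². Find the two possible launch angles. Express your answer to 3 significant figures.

Level-ground range: R = v₀² sin(2θ)/g ⇒ sin 2θ = R g / v₀² = 90.5×9.8/35.3² = 0.7117.
2θ = arcsin(0.7117) = 45.37° or 180° − 45.37° = 134.63°.
So θ = 22.7° or θ = 67.3°.

22.7° and 67.3°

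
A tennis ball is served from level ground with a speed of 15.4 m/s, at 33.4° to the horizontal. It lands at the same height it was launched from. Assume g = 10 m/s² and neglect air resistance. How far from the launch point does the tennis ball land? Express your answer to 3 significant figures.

21.8 m

For level ground, R = v₀² sin(2θ) / g.
sin(2 × 33.4°) = sin 66.80° = 0.9191.
R = (15.4)² × 0.9191 / 10 = 21.8 m.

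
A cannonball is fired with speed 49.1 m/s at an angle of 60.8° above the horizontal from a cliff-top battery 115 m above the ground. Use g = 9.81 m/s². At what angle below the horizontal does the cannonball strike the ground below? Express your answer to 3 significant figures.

69.5°

v_x = 49.1 cos 60.8° = 23.95 m/s.
At impact |v_y| = √(v_y0² + 2 g h) = √(42.86² + 2×9.81×115) = 63.98 m/s.
Angle below horizontal = arctan(|v_y| / v_x) = arctan(63.98 / 23.95) = 69.5°.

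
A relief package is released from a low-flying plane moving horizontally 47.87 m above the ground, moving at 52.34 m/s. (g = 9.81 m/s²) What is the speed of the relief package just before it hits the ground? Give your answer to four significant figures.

60.65 m/s

Fall time: t = √(2 × 47.87 / 9.81) = 3.1240 s.
At impact: v_x = 52.34 m/s (unchanged), v_y = g t = 9.81 × 3.1240 = 30.646 m/s.
Speed = √(v_x² + v_y²) = √(2739.5 + 939.18) = 60.65 m/s.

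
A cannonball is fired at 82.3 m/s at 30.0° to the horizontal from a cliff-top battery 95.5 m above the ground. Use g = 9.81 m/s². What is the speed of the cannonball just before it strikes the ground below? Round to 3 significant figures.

93.0 m/s

v_x = 82.3 cos 30.0° = 71.27 m/s is unchanged throughout.
For the vertical component, v_y² = v_y0² + 2 g h = (41.15)² + 2×9.81×95.5 = 3567, so |v_y| = 59.72 m/s.
Impact speed = √(v_x² + v_y²) = √(5079 + 3567) = 93.0 m/s.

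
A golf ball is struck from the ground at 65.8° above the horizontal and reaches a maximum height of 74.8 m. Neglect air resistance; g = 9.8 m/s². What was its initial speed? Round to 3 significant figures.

At maximum height v_y = 0, so (v₀ sin θ)² = 2 g H.
v₀ sin 65.8° = √(2 × 9.8 × 74.8) = 38.29 m/s.
v₀ = 38.29 / sin 65.8° = 38.29 / 0.9121 = 42.0 m/s.

42.0 m/s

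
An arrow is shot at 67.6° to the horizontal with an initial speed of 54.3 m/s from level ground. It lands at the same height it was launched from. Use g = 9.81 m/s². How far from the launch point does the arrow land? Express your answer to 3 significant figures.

Components: v_x = 54.3 cos 67.6° = 20.69 m/s, v_y = 54.3 sin 67.6° = 50.20 m/s.
Time of flight (same landing height): t = 2 v_y / g = 2 × 50.20 / 9.81 = 10.23 s.
Range: R = v_x · t = 20.69 × 10.23 = 212 m.

212 m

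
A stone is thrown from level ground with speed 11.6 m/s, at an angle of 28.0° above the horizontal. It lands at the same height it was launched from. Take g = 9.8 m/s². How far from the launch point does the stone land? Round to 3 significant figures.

11.4 m

Components: v_x = 11.6 cos 28.0° = 10.24 m/s, v_y = 11.6 sin 28.0° = 5.446 m/s.
Time of flight (same landing height): t = 2 v_y / g = 2 × 5.446 / 9.8 = 1.111 s.
Range: R = v_x · t = 10.24 × 1.111 = 11.4 m.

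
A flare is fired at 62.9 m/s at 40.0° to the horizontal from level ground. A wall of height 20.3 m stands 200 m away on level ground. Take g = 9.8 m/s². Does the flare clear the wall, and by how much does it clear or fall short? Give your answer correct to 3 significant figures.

Yes — it clears the wall by 63.1 m.

v_x = 62.9 cos 40.0° = 48.18 m/s; v_y0 = 62.9 sin 40.0° = 40.43 m/s.
Time to reach the wall: t = 200 / 48.18 = 4.151 s.
Height at that point: y = 40.43×4.151 − 4.900×4.151² = 83.39 m.
That is 83.39 − 20.3 = 63.1 m above the top of the wall, so the flare clears it.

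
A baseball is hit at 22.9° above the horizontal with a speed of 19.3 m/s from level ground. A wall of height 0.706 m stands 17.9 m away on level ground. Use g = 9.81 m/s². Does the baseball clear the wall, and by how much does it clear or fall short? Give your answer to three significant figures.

Yes — it clears the wall by 1.88 m.

v_x = 19.3 cos 22.9° = 17.78 m/s; v_y0 = 19.3 sin 22.9° = 7.510 m/s.
Time to reach the wall: t = 17.9 / 17.78 = 1.007 s.
Height at that point: y = 7.510×1.007 − 4.905×1.007² = 2.589 m.
That is 2.589 − 0.706 = 1.88 m above the top of the wall, so the baseball clears it.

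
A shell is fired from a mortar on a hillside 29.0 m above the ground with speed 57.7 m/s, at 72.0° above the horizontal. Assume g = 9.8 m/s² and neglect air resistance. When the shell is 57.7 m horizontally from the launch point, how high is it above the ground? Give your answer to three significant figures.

v_x = 57.7 cos 72.0° = 17.83 m/s, v_y0 = 57.7 sin 72.0° = 54.88 m/s.
Time to reach x = 57.7 m: t = x / v_x = 57.7 / 17.83 = 3.236 s.
y = 29.0 + v_y0 t − ½ g t² = 29.0 + 54.88×3.236 − 4.900×3.236² = 155 m.

155 m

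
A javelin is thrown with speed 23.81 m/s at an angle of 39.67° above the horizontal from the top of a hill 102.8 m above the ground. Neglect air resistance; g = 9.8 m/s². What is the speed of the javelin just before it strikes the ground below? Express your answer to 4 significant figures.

v_x = 23.81 cos 39.67° = 18.327 m/s is unchanged throughout.
For the vertical component, v_y² = v_y0² + 2 g h = (15.199)² + 2×9.8×102.8 = 2245.9, so |v_y| = 47.391 m/s.
Impact speed = √(v_x² + v_y²) = √(335.88 + 2245.9) = 50.81 m/s.

50.81 m/s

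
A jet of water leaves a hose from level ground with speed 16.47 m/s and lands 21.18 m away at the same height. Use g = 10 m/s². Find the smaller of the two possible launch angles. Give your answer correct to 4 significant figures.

Level-ground range: R = v₀² sin(2θ)/g ⇒ sin 2θ = R g / v₀² = 21.18×10/16.47² = 0.7808.
2θ = arcsin(0.7808) = 51.334° or 180° − 51.334° = 128.666°.
So θ = 25.67° or θ = 64.33°.

25.67°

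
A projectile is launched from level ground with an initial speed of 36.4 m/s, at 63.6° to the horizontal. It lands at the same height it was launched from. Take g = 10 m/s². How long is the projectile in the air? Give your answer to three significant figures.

6.52 s

Vertical component: v_y = 36.4 sin 63.6° = 32.60 m/s.
For a projectile landing at launch height, time of flight is t = 2 v_y / g = 2 × 32.60 / 10 = 6.52 s.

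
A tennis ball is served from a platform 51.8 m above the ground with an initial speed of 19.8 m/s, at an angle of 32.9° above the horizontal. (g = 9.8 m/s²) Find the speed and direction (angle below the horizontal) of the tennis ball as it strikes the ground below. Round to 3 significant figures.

v_x = 19.8 cos 32.9° = 16.62 m/s (constant).
|v_y| at impact = √((10.75)² + 2×9.8×51.8) = 33.63 m/s.
Speed = √(16.62² + 33.63²) = 37.5 m/s; angle = arctan(33.63/16.62) = 63.7° below horizontal.

37.5 m/s at 63.7° below the horizontal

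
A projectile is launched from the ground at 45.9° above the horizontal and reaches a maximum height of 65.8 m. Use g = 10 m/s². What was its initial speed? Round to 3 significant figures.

At maximum height v_y = 0, so (v₀ sin θ)² = 2 g H.
v₀ sin 45.9° = √(2 × 10 × 65.8) = 36.28 m/s.
v₀ = 36.28 / sin 45.9° = 36.28 / 0.7181 = 50.5 m/s.

50.5 m/s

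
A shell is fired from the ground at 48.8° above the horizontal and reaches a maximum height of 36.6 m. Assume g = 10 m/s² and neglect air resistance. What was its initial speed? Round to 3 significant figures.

36.0 m/s

At maximum height v_y = 0, so (v₀ sin θ)² = 2 g H.
v₀ sin 48.8° = √(2 × 10 × 36.6) = 27.06 m/s.
v₀ = 27.06 / sin 48.8° = 27.06 / 0.7524 = 36.0 m/s.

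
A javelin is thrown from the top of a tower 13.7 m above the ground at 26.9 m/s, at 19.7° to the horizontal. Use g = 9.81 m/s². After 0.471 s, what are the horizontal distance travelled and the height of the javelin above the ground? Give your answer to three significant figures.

v_x = 26.9 cos 19.7° = 25.33 m/s; v_y0 = 26.9 sin 19.7° = 9.068 m/s.
x = v_x t = 25.33 × 0.471 = 11.9 m.
y = 13.7 + v_y0 t − ½ g t² = 16.9 m.

x = 11.9 m, y = 16.9 m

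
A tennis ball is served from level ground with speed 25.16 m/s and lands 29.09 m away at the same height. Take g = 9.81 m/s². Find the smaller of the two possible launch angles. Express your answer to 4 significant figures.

Level-ground range: R = v₀² sin(2θ)/g ⇒ sin 2θ = R g / v₀² = 29.09×9.81/25.16² = 0.4508.
2θ = arcsin(0.4508) = 26.795° or 180° − 26.795° = 153.205°.
So θ = 13.40° or θ = 76.60°.

13.40°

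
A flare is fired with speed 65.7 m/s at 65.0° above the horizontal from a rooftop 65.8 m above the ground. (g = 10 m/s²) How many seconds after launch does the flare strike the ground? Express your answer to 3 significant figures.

12.9 s

Vertical component: v_y = 65.7 sin 65.0° = 59.54 m/s.
Taking up as positive with launch at y = 65.8 m, landing at y = 0: 0 = 65.8 + 59.54 t − ½(10) t².
Solving 5.000 t² − 59.54 t − 65.8 = 0 gives t = [59.54 + √(59.54² + 4·5.000·65.8)] / 10.00 = 12.9 s.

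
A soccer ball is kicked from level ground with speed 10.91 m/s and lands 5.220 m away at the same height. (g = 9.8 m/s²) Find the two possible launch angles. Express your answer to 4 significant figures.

Level-ground range: R = v₀² sin(2θ)/g ⇒ sin 2θ = R g / v₀² = 5.220×9.8/10.91² = 0.4298.
2θ = arcsin(0.4298) = 25.455° or 180° − 25.455° = 154.545°.
So θ = 12.73° or θ = 77.27°.

12.73° and 77.27°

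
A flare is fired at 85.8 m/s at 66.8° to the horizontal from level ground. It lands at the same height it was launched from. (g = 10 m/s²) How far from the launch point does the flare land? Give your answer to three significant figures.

533 m

For level ground, R = v₀² sin(2θ) / g.
sin(2 × 66.8°) = sin 133.6° = 0.7242.
R = (85.8)² × 0.7242 / 10 = 533 m.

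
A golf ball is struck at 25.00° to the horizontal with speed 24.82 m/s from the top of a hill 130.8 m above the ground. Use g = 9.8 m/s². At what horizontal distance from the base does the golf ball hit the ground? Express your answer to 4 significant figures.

Components: v_x = 24.82 cos 25.00° = 22.495 m/s, v_y = 24.82 sin 25.00° = 10.489 m/s.
Vertical: 0 = 130.8 + 10.489 t − ½(9.8) t² ⇒ 4.900 t² − 10.489 t − 130.8 = 0.
t = [10.489 + √(110.02 + 2563.7)] / 9.800 = 6.3466 s.
Horizontal: R = v_x · t = 22.495 × 6.3466 = 142.8 m.

142.8 m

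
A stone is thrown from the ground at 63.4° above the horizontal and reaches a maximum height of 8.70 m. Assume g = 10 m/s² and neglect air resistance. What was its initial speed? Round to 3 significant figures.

At maximum height v_y = 0, so (v₀ sin θ)² = 2 g H.
v₀ sin 63.4° = √(2 × 10 × 8.70) = 13.19 m/s.
v₀ = 13.19 / sin 63.4° = 13.19 / 0.8942 = 14.8 m/s.

14.8 m/s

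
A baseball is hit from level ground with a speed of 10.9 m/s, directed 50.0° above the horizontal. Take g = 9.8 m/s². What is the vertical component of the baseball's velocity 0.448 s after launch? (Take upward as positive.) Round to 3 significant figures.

3.96 m/s

Initial vertical component: v_y0 = 10.9 sin 50.0° = 8.350 m/s.
v_y(t) = v_y0 − g t = 8.350 − 9.8 × 0.448 = 3.96 m/s.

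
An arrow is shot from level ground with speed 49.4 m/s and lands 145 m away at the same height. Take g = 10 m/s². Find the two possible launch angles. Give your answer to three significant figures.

18.2° and 71.8°

Level-ground range: R = v₀² sin(2θ)/g ⇒ sin 2θ = R g / v₀² = 145×10/49.4² = 0.5942.
2θ = arcsin(0.5942) = 36.46° or 180° − 36.46° = 143.54°.
So θ = 18.2° or θ = 71.8°.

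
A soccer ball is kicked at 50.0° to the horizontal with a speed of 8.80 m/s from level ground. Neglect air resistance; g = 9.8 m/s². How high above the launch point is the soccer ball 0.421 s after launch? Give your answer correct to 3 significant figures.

1.97 m

v_y0 = 8.80 sin 50.0° = 6.741 m/s.
y(t) = v_y0 t − ½ g t² = 6.741×0.421 − 4.900×0.421² = 1.97 m.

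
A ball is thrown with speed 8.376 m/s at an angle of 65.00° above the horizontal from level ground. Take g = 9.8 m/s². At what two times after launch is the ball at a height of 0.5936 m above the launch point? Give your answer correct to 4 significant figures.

v_y0 = 8.376 sin 65.00° = 7.5912 m/s.
Set y = v_y0 t − ½ g t² = 0.5936: 4.900 t² − 7.5912 t + 0.5936 = 0.
t = [7.5912 ± √(57.626 − 11.635)] / 9.8 = (7.5912 ± 6.7817) / 9.8, giving t = 0.08260 s or t = 1.467 s.
So the ball is at 0.5936 m at t = 0.08260 s (rising) and t = 1.467 s (falling).

0.08260 s and 1.467 s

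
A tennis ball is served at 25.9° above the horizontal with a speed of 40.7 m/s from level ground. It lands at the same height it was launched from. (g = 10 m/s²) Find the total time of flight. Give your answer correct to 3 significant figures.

3.56 s

Vertical component: v_y = 40.7 sin 25.9° = 17.78 m/s.
For a projectile landing at launch height, time of flight is t = 2 v_y / g = 2 × 17.78 / 10 = 3.56 s.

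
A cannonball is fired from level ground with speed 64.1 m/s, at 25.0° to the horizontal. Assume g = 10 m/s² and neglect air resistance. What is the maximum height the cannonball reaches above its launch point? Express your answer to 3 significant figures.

Vertical component of launch velocity: v_y = 64.1 sin 25.0° = 27.09 m/s.
At the highest point the vertical velocity is zero, so v_y² = 2 g h_max.
h_max = (27.09)² / (2 × 10) = 733.9 / 20.00 = 36.7 m.

36.7 m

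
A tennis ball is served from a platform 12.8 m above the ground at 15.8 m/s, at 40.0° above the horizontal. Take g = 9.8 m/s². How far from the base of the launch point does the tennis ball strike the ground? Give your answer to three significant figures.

Components: v_x = 15.8 cos 40.0° = 12.10 m/s, v_y = 15.8 sin 40.0° = 10.16 m/s.
Vertical: 0 = 12.8 + 10.16 t − ½(9.8) t² ⇒ 4.900 t² − 10.16 t − 12.8 = 0.
t = [10.16 + √(103.2 + 250.9)] / 9.800 = 2.957 s.
Horizontal: R = v_x · t = 12.10 × 2.957 = 35.8 m.

35.8 m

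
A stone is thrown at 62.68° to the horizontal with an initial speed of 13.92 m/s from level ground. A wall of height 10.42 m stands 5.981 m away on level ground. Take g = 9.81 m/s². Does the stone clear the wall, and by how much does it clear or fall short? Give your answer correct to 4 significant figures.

v_x = 13.92 cos 62.68° = 6.3887 m/s; v_y0 = 13.92 sin 62.68° = 12.367 m/s.
Time to reach the wall: t = 5.981 / 6.3887 = 0.93618 s.
Height at that point: y = 12.367×0.93618 − 4.905×0.93618² = 7.2788 m.
That is 10.42 − 7.2788 = 3.141 m below the top of the wall, so the stone does not clear it.

No — it falls 3.141 m short of clearing the wall.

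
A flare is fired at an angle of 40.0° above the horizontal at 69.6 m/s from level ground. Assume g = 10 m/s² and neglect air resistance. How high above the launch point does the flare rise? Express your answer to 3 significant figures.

100 m

Vertical component of launch velocity: v_y = 69.6 sin 40.0° = 44.74 m/s.
At the highest point the vertical velocity is zero, so v_y² = 2 g h_max.
h_max = (44.74)² / (2 × 10) = 2002 / 20.00 = 100 m.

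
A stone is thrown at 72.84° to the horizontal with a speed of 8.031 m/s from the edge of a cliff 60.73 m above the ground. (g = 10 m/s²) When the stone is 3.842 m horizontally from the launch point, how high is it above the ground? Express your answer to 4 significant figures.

60.03 m

v_x = 8.031 cos 72.84° = 2.3695 m/s, v_y0 = 8.031 sin 72.84° = 7.6735 m/s.
Time to reach x = 3.842 m: t = x / v_x = 3.842 / 2.3695 = 1.6214 s.
y = 60.73 + v_y0 t − ½ g t² = 60.73 + 7.6735×1.6214 − 5.000×1.6214² = 60.03 m.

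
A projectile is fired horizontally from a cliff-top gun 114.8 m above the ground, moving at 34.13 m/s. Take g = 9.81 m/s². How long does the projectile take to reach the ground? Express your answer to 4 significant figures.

4.838 s

The horizontal speed doesn't affect the fall. With v_y0 = 0, h = ½ g t².
t = √(2 × 114.8 / 9.81) = √23.405 = 4.838 s.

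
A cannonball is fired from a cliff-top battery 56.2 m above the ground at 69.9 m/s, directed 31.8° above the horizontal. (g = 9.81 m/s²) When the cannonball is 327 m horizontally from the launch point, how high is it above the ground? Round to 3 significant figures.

v_x = 69.9 cos 31.8° = 59.41 m/s, v_y0 = 69.9 sin 31.8° = 36.83 m/s.
Time to reach x = 327 m: t = x / v_x = 327 / 59.41 = 5.504 s.
y = 56.2 + v_y0 t − ½ g t² = 56.2 + 36.83×5.504 − 4.905×5.504² = 110 m.

110 m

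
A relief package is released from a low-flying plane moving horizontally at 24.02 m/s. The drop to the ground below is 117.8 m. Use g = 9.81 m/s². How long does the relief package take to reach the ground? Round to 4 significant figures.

The horizontal speed doesn't affect the fall. With v_y0 = 0, h = ½ g t².
t = √(2 × 117.8 / 9.81) = √24.016 = 4.901 s.

4.901 s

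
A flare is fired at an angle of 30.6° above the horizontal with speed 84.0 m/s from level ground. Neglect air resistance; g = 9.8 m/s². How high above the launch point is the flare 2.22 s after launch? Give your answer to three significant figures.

v_y0 = 84.0 sin 30.6° = 42.76 m/s.
y(t) = v_y0 t − ½ g t² = 42.76×2.22 − 4.900×2.22² = 70.8 m.

70.8 m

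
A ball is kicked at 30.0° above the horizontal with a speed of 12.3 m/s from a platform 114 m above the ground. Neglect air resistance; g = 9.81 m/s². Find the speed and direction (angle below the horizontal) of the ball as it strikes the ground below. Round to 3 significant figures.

48.9 m/s at 77.4° below the horizontal

v_x = 12.3 cos 30.0° = 10.65 m/s (constant).
|v_y| at impact = √((6.150)² + 2×9.81×114) = 47.69 m/s.
Speed = √(10.65² + 47.69²) = 48.9 m/s; angle = arctan(47.69/10.65) = 77.4° below horizontal.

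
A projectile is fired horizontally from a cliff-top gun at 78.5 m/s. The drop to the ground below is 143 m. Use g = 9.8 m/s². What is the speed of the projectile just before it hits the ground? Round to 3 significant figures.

Fall time: t = √(2 × 143 / 9.8) = 5.402 s.
At impact: v_x = 78.5 m/s (unchanged), v_y = g t = 9.8 × 5.402 = 52.94 m/s.
Speed = √(v_x² + v_y²) = √(6162 + 2803) = 94.7 m/s.

94.7 m/s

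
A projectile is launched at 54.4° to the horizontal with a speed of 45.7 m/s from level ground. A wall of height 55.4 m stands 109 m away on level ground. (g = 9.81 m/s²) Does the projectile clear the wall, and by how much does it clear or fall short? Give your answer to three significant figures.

v_x = 45.7 cos 54.4° = 26.60 m/s; v_y0 = 45.7 sin 54.4° = 37.16 m/s.
Time to reach the wall: t = 109 / 26.60 = 4.098 s.
Height at that point: y = 37.16×4.098 − 4.905×4.098² = 69.91 m.
That is 69.91 − 55.4 = 14.5 m above the top of the wall, so the projectile clears it.

Yes — it clears the wall by 14.5 m.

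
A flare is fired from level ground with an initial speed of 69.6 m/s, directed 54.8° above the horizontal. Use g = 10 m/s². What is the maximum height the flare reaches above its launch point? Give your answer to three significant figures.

Vertical component of launch velocity: v_y = 69.6 sin 54.8° = 56.87 m/s.
At the highest point the vertical velocity is zero, so v_y² = 2 g h_max.
h_max = (56.87)² / (2 × 10) = 3234 / 20.00 = 162 m.

162 m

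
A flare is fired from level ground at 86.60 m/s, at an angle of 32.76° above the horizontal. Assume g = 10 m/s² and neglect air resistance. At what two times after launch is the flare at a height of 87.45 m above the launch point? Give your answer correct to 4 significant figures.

2.572 s and 6.800 s

v_y0 = 86.60 sin 32.76° = 46.861 m/s.
Set y = v_y0 t − ½ g t² = 87.45: 5.000 t² − 46.861 t + 87.45 = 0.
t = [46.861 ± √(2196.0 − 1749.0)] / 10 = (46.861 ± 21.142) / 10, giving t = 2.572 s or t = 6.800 s.
So the flare is at 87.45 m at t = 2.572 s (rising) and t = 6.800 s (falling).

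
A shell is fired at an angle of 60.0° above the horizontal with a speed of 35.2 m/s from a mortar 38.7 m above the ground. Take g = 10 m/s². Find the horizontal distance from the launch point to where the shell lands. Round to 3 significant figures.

126 m

Components: v_x = 35.2 cos 60.0° = 17.60 m/s, v_y = 35.2 sin 60.0° = 30.48 m/s.
Vertical: 0 = 38.7 + 30.48 t − ½(10) t² ⇒ 5.000 t² − 30.48 t − 38.7 = 0.
t = [30.48 + √(929.0 + 774.0)] / 10.00 = 7.175 s.
Horizontal: R = v_x · t = 17.60 × 7.175 = 126 m.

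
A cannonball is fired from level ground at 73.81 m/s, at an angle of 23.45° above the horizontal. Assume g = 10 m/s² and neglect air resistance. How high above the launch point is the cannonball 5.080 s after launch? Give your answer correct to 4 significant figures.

20.18 m

v_y0 = 73.81 sin 23.45° = 29.373 m/s.
y(t) = v_y0 t − ½ g t² = 29.373×5.080 − 5.000×5.080² = 20.18 m.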